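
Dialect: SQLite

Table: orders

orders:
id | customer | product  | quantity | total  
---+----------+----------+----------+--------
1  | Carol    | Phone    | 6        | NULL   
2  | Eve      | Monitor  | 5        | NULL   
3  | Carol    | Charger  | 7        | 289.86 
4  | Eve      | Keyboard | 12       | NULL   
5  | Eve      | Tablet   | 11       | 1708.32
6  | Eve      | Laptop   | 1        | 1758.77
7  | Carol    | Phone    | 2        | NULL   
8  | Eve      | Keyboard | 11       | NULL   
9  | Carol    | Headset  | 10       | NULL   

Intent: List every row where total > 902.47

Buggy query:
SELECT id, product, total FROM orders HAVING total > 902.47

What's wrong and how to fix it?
Bug: This is a non-aggregate query (no GROUP BY, no aggregates), so in SQLite the HAVING clause is invalid here; a row-level condition belongs in WHERE

Fix: Replace HAVING with WHERE since the condition applies to individual rows

Corrected query:
SELECT id, product, total FROM orders WHERE total > 902.47

Result:
id | product | total  
---+---------+--------
5  | Tablet  | 1708.32
6  | Laptop  | 1758.77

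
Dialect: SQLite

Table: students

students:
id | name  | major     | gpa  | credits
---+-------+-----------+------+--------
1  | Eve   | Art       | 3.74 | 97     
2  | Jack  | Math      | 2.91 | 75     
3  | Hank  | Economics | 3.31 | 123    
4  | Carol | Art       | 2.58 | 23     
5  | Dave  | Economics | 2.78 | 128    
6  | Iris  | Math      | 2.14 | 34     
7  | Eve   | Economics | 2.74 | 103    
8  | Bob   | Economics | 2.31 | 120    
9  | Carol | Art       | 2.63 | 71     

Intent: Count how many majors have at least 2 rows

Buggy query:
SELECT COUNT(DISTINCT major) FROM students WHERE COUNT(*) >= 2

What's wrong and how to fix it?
Bug: WHERE filters individual rows, not groups, so a group-level COUNT is invalid there

Fix: Group first with HAVING COUNT(*) >= 2, then COUNT the resulting groups

Corrected query:
SELECT COUNT(*) FROM (SELECT major FROM students GROUP BY major HAVING COUNT(*) >= 2)

Result:
COUNT(*)
--------
3       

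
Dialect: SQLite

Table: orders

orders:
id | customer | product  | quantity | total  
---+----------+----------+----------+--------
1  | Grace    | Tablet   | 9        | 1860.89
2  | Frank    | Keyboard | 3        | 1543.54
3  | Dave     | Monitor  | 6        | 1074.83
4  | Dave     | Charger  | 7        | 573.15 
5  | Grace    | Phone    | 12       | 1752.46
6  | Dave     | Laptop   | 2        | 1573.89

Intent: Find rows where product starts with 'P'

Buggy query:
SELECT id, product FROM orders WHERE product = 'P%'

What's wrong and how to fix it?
Bug: Wildcards only work with LIKE; '=' treats '%' as a literal character

Fix: Replace '=' with LIKE so 'P%' is treated as a pattern

Corrected query:
SELECT id, product FROM orders WHERE product LIKE 'P%'

Result:
id | product
---+--------
5  | Phone  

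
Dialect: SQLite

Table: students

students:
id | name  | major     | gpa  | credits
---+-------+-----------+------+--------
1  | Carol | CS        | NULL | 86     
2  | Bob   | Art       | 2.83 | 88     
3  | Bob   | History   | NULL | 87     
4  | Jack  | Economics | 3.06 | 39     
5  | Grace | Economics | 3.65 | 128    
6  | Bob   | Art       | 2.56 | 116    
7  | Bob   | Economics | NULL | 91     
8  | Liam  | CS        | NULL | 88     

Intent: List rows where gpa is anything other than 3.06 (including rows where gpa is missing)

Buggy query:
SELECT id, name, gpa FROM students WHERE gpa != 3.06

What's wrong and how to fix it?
Bug: 'gpa != 3.06' is unknown when gpa is NULL, so NULL rows are silently excluded

Fix: Handle NULL separately with IS NULL alongside the inequality

Corrected query:
SELECT id, name, gpa FROM students WHERE gpa != 3.06 OR gpa IS NULL

Result:
id | name  | gpa 
---+-------+-----
1  | Carol | NULL
2  | Bob   | 2.83
3  | Bob   | NULL
5  | Grace | 3.65
6  | Bob   | 2.56
7  | Bob   | NULL
8  | Liam  | NULL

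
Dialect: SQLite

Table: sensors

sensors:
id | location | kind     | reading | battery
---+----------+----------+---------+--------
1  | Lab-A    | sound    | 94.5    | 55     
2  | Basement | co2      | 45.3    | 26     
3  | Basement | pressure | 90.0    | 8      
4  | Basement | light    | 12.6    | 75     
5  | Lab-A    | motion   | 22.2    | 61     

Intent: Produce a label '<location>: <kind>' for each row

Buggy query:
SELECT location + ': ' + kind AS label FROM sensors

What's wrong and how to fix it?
Bug: SQLite uses || for string concatenation; + coerces text to numbers (yielding 0)

Fix: Replace + with || to concatenate text

Corrected query:
SELECT location || ': ' || kind AS label FROM sensors

Result:
label             
------------------
Lab-A: sound      
Basement: co2     
Basement: pressure
Basement: light   
Lab-A: motion     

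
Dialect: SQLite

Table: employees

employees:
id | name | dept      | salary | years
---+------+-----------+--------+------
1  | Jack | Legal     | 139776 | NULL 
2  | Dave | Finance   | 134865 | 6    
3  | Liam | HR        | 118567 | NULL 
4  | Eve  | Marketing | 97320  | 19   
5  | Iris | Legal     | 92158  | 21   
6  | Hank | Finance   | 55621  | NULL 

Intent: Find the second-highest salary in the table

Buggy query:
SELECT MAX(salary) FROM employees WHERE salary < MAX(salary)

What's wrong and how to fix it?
Bug: MAX(salary) on the right of the comparison is an aggregate-in-WHERE error

Fix: Compute the overall MAX in a subquery, then take MAX of rows below it

Corrected query:
SELECT MAX(salary) FROM employees WHERE salary < (SELECT MAX(salary) FROM employees)

Result:
MAX(salary)
-----------
134865     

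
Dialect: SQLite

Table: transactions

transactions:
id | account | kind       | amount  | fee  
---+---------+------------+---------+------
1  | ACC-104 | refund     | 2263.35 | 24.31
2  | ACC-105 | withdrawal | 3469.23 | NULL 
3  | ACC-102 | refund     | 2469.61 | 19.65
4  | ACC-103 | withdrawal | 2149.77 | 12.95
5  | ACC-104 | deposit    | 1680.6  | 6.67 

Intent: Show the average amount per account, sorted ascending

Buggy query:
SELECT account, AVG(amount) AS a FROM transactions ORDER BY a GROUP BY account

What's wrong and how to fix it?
Bug: ORDER BY appears before GROUP BY; SQL clause order requires GROUP BY first

Fix: Reorder: SELECT … FROM … GROUP BY … ORDER BY …

Corrected query:
SELECT account, AVG(amount) AS a FROM transactions GROUP BY account ORDER BY a

Result:
account | a       
--------+---------
ACC-104 | 1971.975
ACC-103 | 2149.77 
ACC-102 | 2469.61 
ACC-105 | 3469.23 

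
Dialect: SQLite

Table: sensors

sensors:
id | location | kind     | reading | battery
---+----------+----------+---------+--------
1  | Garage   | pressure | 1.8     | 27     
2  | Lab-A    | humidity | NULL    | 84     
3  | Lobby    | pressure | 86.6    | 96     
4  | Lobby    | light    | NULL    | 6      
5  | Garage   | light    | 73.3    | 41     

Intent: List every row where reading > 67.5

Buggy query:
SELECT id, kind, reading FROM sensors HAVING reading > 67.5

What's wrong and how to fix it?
Bug: This is a non-aggregate query (no GROUP BY, no aggregates), so in SQLite the HAVING clause is invalid here; a row-level condition belongs in WHERE

Fix: Replace HAVING with WHERE since the condition applies to individual rows

Corrected query:
SELECT id, kind, reading FROM sensors WHERE reading > 67.5

Result:
id | kind     | reading
---+----------+--------
3  | pressure | 86.6   
5  | light    | 73.3   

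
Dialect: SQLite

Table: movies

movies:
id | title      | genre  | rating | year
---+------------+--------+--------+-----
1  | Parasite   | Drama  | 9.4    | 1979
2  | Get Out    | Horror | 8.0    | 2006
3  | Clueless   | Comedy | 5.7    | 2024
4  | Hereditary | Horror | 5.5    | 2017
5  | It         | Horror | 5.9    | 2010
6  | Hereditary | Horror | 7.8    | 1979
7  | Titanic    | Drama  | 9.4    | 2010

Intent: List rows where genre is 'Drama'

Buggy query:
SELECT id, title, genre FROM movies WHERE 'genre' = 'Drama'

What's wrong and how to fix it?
Bug: 'genre' in single quotes is a string literal, not the column; the comparison is literal-vs-literal and never true

Fix: Remove the quotes around the column name (or use double quotes for an identifier)

Corrected query:
SELECT id, title, genre FROM movies WHERE genre = 'Drama'

Result:
id | title    | genre
---+----------+------
1  | Parasite | Drama
7  | Titanic  | Drama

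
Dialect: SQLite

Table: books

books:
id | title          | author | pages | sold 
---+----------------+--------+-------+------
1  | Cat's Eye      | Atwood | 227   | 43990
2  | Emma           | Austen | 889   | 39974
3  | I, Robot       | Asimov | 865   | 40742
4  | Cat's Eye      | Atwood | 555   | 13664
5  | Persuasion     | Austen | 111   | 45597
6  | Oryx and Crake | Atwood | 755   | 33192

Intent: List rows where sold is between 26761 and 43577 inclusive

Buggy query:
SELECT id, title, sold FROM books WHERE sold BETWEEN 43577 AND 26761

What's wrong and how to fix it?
Bug: BETWEEN expects the lower bound first; with 43577 AND 26761 the range is empty

Fix: Swap the bounds so the smaller value comes first

Corrected query:
SELECT id, title, sold FROM books WHERE sold BETWEEN 26761 AND 43577

Result:
id | title          | sold 
---+----------------+------
2  | Emma           | 39974
3  | I, Robot       | 40742
6  | Oryx and Crake | 33192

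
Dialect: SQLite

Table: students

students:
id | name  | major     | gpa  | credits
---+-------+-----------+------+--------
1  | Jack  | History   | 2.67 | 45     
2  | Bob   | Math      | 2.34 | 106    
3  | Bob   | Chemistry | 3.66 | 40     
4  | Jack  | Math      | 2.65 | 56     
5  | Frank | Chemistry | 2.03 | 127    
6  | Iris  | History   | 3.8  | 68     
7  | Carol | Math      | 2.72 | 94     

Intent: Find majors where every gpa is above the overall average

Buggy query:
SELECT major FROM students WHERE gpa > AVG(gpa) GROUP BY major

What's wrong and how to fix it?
Bug: AVG() is an aggregate; it can't sit directly in WHERE

Fix: Use a subquery for AVG and a HAVING MIN(...) filter so the condition holds for every row in the group

Corrected query:
SELECT major FROM students GROUP BY major HAVING MIN(gpa) > (SELECT AVG(gpa) FROM students)

Result:
(no rows)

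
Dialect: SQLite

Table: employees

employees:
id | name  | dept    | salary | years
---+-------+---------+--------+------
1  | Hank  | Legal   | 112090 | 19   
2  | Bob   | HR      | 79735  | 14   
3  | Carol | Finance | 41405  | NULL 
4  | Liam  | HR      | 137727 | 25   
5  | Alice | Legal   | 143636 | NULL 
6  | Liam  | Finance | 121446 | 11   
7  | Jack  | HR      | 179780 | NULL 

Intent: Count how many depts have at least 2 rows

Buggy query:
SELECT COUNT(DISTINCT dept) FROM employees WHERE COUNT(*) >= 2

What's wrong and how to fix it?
Bug: WHERE filters individual rows, not groups, so a group-level COUNT is invalid there

Fix: Use a subquery that GROUPs and filters with HAVING, then count its rows

Corrected query:
SELECT COUNT(*) FROM (SELECT dept FROM employees GROUP BY dept HAVING COUNT(*) >= 2)

Result:
COUNT(*)
--------
3       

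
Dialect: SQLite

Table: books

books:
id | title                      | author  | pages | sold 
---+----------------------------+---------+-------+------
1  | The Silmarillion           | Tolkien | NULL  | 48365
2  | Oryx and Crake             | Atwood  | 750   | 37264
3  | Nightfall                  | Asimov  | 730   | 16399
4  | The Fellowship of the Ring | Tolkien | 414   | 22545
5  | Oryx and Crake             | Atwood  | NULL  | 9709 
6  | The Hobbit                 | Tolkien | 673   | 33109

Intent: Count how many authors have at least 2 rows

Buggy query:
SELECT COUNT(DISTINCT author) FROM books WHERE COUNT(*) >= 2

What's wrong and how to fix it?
Bug: COUNT(*) cannot appear in WHERE; the per-group count doesn't exist yet

Fix: Use a subquery that GROUPs and filters with HAVING, then count its rows

Corrected query:
SELECT COUNT(*) FROM (SELECT author FROM books GROUP BY author HAVING COUNT(*) >= 2)

Result:
COUNT(*)
--------
2       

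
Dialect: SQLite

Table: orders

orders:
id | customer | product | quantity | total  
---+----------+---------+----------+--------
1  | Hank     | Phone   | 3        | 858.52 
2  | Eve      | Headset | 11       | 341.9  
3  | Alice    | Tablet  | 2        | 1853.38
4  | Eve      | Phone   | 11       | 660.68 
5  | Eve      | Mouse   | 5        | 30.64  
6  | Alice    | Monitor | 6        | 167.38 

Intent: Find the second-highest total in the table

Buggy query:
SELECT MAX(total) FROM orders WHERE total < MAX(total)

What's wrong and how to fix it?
Bug: MAX(total) on the right of the comparison is an aggregate-in-WHERE error

Fix: Compute the overall MAX in a subquery, then take MAX of rows below it

Corrected query:
SELECT MAX(total) FROM orders WHERE total < (SELECT MAX(total) FROM orders)

Result:
MAX(total)
----------
858.52    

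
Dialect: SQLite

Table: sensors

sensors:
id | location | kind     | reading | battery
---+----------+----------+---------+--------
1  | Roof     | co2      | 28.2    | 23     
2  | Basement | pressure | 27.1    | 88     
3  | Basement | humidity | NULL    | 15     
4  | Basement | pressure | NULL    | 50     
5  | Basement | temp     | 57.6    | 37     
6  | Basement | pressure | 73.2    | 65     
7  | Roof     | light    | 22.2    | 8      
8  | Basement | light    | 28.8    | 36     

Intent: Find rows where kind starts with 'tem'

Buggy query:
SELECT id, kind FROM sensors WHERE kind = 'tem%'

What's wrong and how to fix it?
Bug: Wildcards only work with LIKE; '=' treats '%' as a literal character

Fix: Replace '=' with LIKE so 'tem%' is treated as a pattern

Corrected query:
SELECT id, kind FROM sensors WHERE kind LIKE 'tem%'

Result:
id | kind
---+-----
5  | temp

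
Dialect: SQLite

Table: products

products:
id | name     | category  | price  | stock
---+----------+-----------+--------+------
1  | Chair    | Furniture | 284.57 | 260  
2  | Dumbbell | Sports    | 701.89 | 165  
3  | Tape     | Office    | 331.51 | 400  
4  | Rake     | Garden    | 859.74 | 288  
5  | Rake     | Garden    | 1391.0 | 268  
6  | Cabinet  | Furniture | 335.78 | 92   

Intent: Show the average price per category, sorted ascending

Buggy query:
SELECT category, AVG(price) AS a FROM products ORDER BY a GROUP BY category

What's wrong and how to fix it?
Bug: ORDER BY appears before GROUP BY; SQL clause order requires GROUP BY first

Fix: Reorder: SELECT … FROM … GROUP BY … ORDER BY …

Corrected query:
SELECT category, AVG(price) AS a FROM products GROUP BY category ORDER BY a

Result:
category  | a      
----------+--------
Furniture | 310.175
Office    | 331.51 
Sports    | 701.89 
Garden    | 1125.37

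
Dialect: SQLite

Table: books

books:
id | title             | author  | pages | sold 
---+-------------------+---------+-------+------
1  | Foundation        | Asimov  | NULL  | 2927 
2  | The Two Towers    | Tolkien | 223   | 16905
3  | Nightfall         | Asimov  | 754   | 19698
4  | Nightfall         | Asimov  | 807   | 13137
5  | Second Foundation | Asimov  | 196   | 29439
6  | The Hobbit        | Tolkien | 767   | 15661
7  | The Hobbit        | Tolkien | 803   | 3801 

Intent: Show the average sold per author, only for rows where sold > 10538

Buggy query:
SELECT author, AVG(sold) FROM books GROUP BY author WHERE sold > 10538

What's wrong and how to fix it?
Bug: Row-level WHERE must come before GROUP BY in the clause order

Fix: Move the WHERE clause before GROUP BY

Corrected query:
SELECT author, AVG(sold) FROM books WHERE sold > 10538 GROUP BY author

Result:
author  | AVG(sold)
--------+----------
Asimov  | 20758    
Tolkien | 16283    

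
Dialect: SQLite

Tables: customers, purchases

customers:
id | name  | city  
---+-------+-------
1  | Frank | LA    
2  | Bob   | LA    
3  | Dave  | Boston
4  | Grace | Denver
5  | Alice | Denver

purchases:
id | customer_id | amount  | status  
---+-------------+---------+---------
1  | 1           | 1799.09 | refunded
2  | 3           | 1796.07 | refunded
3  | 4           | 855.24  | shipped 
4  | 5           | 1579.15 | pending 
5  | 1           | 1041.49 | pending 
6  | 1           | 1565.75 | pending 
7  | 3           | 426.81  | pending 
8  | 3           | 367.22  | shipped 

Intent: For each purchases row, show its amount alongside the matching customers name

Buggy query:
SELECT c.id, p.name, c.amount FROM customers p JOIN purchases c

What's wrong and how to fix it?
Bug: JOIN with no ON clause produces a cartesian product; every purchases row pairs with every customers row

Fix: Specify the join condition linking the foreign key to the parent id

Corrected query:
SELECT c.id, p.name, c.amount FROM customers p JOIN purchases c ON c.customer_id = p.id

Result:
id | name  | amount 
---+-------+--------
1  | Frank | 1799.09
2  | Dave  | 1796.07
3  | Grace | 855.24 
4  | Alice | 1579.15
5  | Frank | 1041.49
6  | Frank | 1565.75
7  | Dave  | 426.81 
8  | Dave  | 367.22 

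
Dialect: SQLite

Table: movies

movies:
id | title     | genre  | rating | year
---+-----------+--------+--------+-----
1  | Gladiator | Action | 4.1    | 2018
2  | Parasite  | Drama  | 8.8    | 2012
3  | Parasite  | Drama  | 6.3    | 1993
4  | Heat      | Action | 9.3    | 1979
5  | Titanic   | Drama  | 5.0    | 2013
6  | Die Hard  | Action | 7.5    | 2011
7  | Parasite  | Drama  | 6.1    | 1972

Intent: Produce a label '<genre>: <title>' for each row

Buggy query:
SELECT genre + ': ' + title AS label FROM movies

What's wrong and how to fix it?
Bug: SQLite uses || for string concatenation; + coerces text to numbers (yielding 0)

Fix: Use the || operator for string concatenation

Corrected query:
SELECT genre || ': ' || title AS label FROM movies

Result:
label            
-----------------
Action: Gladiator
Drama: Parasite  
Drama: Parasite  
Action: Heat     
Drama: Titanic   
Action: Die Hard 
Drama: Parasite  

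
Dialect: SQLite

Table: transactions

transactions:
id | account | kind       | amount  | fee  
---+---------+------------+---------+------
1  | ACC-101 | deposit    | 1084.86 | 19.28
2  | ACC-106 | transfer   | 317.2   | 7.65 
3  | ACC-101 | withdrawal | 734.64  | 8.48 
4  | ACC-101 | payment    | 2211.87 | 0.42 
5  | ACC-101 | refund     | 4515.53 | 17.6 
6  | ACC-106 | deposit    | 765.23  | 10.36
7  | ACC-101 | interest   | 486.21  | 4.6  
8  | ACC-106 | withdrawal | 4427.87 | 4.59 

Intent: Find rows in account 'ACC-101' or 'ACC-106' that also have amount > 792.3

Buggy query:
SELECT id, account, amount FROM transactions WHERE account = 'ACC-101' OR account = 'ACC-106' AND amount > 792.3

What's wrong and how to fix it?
Bug: Without parentheses, AND is evaluated before OR, so the amount filter only applies to the 'ACC-106' branch

Fix: Group the OR with parentheses (or use IN), then AND the threshold

Corrected query:
SELECT id, account, amount FROM transactions WHERE (account = 'ACC-101' OR account = 'ACC-106') AND amount > 792.3

Result:
id | account | amount 
---+---------+--------
1  | ACC-101 | 1084.86
4  | ACC-101 | 2211.87
5  | ACC-101 | 4515.53
8  | ACC-106 | 4427.87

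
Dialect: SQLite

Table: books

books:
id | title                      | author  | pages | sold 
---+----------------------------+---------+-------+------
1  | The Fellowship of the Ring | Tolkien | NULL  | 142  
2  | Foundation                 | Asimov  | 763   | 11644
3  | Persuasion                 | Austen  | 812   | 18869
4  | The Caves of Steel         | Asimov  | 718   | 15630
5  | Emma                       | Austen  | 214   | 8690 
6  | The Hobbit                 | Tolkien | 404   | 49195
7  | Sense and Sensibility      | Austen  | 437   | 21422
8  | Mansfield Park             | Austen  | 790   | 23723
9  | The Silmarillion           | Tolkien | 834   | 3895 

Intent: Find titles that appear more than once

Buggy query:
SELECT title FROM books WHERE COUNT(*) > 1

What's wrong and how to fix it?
Bug: COUNT(*) is an aggregate and cannot be used in WHERE

Fix: GROUP BY title, then filter groups with HAVING COUNT(*) > 1

Corrected query:
SELECT title FROM books GROUP BY title HAVING COUNT(*) > 1

Result:
(no rows)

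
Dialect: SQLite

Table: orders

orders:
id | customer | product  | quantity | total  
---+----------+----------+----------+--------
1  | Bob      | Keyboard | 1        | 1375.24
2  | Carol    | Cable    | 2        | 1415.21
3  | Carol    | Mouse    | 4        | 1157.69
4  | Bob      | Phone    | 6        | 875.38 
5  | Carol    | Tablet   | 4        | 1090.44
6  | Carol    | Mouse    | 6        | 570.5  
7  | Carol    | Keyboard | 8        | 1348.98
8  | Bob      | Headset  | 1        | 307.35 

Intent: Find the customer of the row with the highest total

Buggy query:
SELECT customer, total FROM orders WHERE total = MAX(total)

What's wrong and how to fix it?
Bug: WHERE is evaluated per row; an aggregate over the whole table isn't defined there

Fix: Wrap MAX in a scalar subquery so WHERE compares against a single value

Corrected query:
SELECT customer, total FROM orders WHERE total = (SELECT MAX(total) FROM orders)

Result:
customer | total  
---------+--------
Carol    | 1415.21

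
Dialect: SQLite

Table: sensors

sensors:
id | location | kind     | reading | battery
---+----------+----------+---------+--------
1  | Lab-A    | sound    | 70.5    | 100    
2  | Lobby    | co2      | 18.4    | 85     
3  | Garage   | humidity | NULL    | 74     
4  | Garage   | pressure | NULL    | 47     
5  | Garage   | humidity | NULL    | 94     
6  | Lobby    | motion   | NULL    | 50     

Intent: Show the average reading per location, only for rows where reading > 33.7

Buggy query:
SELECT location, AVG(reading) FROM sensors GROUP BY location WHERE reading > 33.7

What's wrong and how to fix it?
Bug: WHERE cannot follow GROUP BY

Fix: Place WHERE between FROM and GROUP BY

Corrected query:
SELECT location, AVG(reading) FROM sensors WHERE reading > 33.7 GROUP BY location

Result:
location | AVG(reading)
---------+-------------
Lab-A    | 70.5        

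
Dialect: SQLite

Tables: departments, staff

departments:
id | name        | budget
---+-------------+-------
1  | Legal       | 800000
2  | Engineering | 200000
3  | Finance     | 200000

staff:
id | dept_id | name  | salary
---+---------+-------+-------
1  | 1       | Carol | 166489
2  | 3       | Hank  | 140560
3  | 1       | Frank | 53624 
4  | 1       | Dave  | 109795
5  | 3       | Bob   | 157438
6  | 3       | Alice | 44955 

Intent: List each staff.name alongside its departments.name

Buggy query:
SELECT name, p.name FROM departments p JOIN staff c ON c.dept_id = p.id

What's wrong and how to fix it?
Bug: 'name' exists in both joined tables, so the database can't tell which one is meant

Fix: Prefix ambiguous columns with the table alias

Corrected query:
SELECT c.name, p.name FROM departments p JOIN staff c ON c.dept_id = p.id

Result:
name  | name   
------+--------
Carol | Legal  
Hank  | Finance
Frank | Legal  
Dave  | Legal  
Bob   | Finance
Alice | Finance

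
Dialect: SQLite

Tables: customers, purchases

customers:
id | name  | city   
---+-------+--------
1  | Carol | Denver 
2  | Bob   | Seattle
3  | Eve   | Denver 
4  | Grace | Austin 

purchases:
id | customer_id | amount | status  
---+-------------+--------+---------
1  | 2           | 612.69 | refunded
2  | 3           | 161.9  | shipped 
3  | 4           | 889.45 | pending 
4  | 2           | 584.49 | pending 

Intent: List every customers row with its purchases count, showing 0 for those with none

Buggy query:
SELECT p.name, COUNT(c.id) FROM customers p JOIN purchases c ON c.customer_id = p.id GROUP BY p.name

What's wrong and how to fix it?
Bug: An inner join excludes parents with zero children

Fix: Switch to LEFT JOIN to retain unmatched parent rows

Corrected query:
SELECT p.name, COUNT(c.id) FROM customers p LEFT JOIN purchases c ON c.customer_id = p.id GROUP BY p.name

Result:
name  | COUNT(c.id)
------+------------
Bob   | 2          
Carol | 0          
Eve   | 1          
Grace | 1          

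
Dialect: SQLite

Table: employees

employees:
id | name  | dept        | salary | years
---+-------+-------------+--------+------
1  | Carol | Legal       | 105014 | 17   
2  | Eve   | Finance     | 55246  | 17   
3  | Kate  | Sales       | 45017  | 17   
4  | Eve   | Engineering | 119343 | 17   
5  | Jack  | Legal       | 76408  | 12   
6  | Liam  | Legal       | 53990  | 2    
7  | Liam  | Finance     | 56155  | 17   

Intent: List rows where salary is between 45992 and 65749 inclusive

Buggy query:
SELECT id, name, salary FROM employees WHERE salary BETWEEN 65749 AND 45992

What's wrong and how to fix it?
Bug: The bounds are reversed; BETWEEN a AND b requires a <= b to match anything

Fix: Swap the bounds so the smaller value comes first

Corrected query:
SELECT id, name, salary FROM employees WHERE salary BETWEEN 45992 AND 65749

Result:
id | name | salary
---+------+-------
2  | Eve  | 55246 
6  | Liam | 53990 
7  | Liam | 56155 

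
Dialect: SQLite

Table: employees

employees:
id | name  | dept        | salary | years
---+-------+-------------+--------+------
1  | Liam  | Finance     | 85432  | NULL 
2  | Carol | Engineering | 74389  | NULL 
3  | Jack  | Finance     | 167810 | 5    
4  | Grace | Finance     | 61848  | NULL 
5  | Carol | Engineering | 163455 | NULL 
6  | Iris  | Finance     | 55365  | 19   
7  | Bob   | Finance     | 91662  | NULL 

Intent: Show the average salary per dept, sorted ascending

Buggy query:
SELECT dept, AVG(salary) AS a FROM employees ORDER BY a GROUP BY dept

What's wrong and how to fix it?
Bug: GROUP BY must precede ORDER BY

Fix: Reorder: SELECT … FROM … GROUP BY … ORDER BY …

Corrected query:
SELECT dept, AVG(salary) AS a FROM employees GROUP BY dept ORDER BY a

Result:
dept        | a      
------------+--------
Finance     | 92423.4
Engineering | 118922 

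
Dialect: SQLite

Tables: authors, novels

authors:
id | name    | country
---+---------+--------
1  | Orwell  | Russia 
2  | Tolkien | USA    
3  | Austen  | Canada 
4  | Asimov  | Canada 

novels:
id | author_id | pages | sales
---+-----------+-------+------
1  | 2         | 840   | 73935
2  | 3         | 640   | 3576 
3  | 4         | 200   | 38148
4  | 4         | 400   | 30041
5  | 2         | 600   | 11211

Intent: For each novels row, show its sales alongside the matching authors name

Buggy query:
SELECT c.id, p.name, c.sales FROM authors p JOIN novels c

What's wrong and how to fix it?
Bug: JOIN with no ON clause produces a cartesian product; every novels row pairs with every authors row

Fix: Add ON c.author_id = p.id to the JOIN

Corrected query:
SELECT c.id, p.name, c.sales FROM authors p JOIN novels c ON c.author_id = p.id

Result:
id | name    | sales
---+---------+------
1  | Tolkien | 73935
2  | Austen  | 3576 
3  | Asimov  | 38148
4  | Asimov  | 30041
5  | Tolkien | 11211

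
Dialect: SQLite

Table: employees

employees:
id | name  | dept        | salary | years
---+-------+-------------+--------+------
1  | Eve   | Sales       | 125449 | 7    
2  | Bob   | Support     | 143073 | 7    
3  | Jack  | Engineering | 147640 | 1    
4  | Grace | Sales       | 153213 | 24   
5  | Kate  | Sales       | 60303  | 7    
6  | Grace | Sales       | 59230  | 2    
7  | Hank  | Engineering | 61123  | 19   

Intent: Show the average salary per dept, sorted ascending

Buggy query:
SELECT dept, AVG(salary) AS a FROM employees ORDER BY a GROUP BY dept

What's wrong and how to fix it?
Bug: ORDER BY appears before GROUP BY; SQL clause order requires GROUP BY first

Fix: Reorder: SELECT … FROM … GROUP BY … ORDER BY …

Corrected query:
SELECT dept, AVG(salary) AS a FROM employees GROUP BY dept ORDER BY a

Result:
dept        | a       
------------+---------
Sales       | 99548.75
Engineering | 104381.5
Support     | 143073  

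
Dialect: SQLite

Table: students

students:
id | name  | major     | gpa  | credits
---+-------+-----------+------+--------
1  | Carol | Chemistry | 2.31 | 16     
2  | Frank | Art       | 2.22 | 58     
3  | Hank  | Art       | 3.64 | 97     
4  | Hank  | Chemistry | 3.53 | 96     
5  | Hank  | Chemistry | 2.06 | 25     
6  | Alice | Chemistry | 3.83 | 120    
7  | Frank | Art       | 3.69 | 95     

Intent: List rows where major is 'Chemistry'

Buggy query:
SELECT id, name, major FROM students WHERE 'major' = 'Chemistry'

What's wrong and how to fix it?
Bug: 'major' in single quotes is a string literal, not the column; the comparison is literal-vs-literal and never true

Fix: Reference the column as major without single quotes

Corrected query:
SELECT id, name, major FROM students WHERE major = 'Chemistry'

Result:
id | name  | major    
---+-------+----------
1  | Carol | Chemistry
4  | Hank  | Chemistry
5  | Hank  | Chemistry
6  | Alice | Chemistry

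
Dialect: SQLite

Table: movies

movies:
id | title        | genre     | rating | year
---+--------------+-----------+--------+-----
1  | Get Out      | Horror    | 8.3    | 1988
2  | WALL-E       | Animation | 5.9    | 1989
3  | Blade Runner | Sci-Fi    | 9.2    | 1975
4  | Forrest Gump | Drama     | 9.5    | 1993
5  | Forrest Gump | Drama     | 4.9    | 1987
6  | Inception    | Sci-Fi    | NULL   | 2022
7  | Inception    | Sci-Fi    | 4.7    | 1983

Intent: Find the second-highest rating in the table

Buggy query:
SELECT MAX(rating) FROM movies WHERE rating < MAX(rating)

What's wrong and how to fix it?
Bug: The inner MAX is an aggregate inside WHERE, which is not allowed

Fix: Put the inner MAX in a scalar subquery

Corrected query:
SELECT MAX(rating) FROM movies WHERE rating < (SELECT MAX(rating) FROM movies)

Result:
MAX(rating)
-----------
9.2        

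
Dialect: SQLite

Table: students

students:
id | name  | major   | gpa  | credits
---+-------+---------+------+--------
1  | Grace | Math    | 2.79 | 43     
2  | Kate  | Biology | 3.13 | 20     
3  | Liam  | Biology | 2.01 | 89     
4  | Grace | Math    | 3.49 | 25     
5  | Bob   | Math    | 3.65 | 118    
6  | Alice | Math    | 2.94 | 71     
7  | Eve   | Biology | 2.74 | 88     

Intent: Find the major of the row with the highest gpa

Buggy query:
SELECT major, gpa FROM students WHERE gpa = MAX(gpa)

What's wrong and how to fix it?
Bug: WHERE is evaluated per row; an aggregate over the whole table isn't defined there

Fix: Use a subquery: WHERE gpa = (SELECT MAX(gpa) FROM students)

Corrected query:
SELECT major, gpa FROM students WHERE gpa = (SELECT MAX(gpa) FROM students)

Result:
major | gpa 
------+-----
Math  | 3.65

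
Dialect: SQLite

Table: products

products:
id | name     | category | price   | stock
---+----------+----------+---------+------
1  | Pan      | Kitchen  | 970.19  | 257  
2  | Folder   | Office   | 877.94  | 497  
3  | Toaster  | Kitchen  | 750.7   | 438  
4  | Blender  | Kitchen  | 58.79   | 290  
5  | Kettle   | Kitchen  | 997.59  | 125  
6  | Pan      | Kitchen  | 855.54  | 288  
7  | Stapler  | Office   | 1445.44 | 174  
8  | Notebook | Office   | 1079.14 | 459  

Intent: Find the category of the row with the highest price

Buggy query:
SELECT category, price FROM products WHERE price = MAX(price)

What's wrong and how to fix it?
Bug: MAX(price) is an aggregate and cannot be used directly in WHERE

Fix: Wrap MAX in a scalar subquery so WHERE compares against a single value

Corrected query:
SELECT category, price FROM products WHERE price = (SELECT MAX(price) FROM products)

Result:
category | price  
---------+--------
Office   | 1445.44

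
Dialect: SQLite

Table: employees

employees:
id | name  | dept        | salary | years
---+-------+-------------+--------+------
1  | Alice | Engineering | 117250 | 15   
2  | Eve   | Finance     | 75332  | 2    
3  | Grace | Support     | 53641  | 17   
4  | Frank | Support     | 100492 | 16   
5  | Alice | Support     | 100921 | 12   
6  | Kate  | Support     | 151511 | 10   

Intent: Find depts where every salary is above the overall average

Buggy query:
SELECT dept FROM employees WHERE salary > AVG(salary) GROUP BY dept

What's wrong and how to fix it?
Bug: WHERE evaluates per row before aggregation, so AVG() is unavailable

Fix: Compute the overall average in a scalar subquery and compare each group's MIN against it in HAVING

Corrected query:
SELECT dept FROM employees GROUP BY dept HAVING MIN(salary) > (SELECT AVG(salary) FROM employees)

Result:
dept       
-----------
Engineering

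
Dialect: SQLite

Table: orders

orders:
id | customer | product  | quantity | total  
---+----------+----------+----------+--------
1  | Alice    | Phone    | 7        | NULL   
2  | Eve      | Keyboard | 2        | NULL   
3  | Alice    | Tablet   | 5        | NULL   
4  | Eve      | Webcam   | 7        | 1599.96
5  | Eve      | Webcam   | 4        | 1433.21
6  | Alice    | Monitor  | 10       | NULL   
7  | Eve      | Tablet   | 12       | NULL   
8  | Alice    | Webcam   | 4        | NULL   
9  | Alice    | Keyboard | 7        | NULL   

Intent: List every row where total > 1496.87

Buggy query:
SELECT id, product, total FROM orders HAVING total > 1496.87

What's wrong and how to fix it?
Bug: HAVING filters the output of aggregation, but this query has no GROUP BY and no aggregate functions, so SQLite rejects it (HAVING clause on a non-aggregate query); the condition here is per row

Fix: Replace HAVING with WHERE since the condition applies to individual rows

Corrected query:
SELECT id, product, total FROM orders WHERE total > 1496.87

Result:
id | product | total  
---+---------+--------
4  | Webcam  | 1599.96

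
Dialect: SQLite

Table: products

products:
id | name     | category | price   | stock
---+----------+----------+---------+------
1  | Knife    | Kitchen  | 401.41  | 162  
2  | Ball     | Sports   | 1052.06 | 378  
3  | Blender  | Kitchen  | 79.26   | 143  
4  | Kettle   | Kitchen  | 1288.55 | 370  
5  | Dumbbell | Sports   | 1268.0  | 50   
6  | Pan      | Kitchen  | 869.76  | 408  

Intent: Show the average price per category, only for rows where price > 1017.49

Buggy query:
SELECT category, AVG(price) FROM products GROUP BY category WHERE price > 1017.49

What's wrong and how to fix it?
Bug: WHERE cannot follow GROUP BY

Fix: Move the WHERE clause before GROUP BY

Corrected query:
SELECT category, AVG(price) FROM products WHERE price > 1017.49 GROUP BY category

Result:
category | AVG(price)
---------+-----------
Kitchen  | 1288.55   
Sports   | 1160.03   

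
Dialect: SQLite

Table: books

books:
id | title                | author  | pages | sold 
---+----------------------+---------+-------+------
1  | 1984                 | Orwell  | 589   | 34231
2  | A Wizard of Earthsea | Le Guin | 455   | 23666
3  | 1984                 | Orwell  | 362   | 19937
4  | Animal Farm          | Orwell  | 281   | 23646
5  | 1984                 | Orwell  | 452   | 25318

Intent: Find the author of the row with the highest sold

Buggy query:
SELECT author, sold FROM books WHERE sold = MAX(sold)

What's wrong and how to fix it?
Bug: WHERE is evaluated per row; an aggregate over the whole table isn't defined there

Fix: Wrap MAX in a scalar subquery so WHERE compares against a single value

Corrected query:
SELECT author, sold FROM books WHERE sold = (SELECT MAX(sold) FROM books)

Result:
author | sold 
-------+------
Orwell | 34231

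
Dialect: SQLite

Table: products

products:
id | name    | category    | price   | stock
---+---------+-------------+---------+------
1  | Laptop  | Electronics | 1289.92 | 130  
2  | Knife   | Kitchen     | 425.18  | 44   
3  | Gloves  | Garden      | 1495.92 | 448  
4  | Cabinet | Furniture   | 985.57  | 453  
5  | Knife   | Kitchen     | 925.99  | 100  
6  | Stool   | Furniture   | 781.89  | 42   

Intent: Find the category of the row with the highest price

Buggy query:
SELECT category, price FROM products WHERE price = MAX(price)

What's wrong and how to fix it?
Bug: WHERE is evaluated per row; an aggregate over the whole table isn't defined there

Fix: Use a subquery: WHERE price = (SELECT MAX(price) FROM products)

Corrected query:
SELECT category, price FROM products WHERE price = (SELECT MAX(price) FROM products)

Result:
category | price  
---------+--------
Garden   | 1495.92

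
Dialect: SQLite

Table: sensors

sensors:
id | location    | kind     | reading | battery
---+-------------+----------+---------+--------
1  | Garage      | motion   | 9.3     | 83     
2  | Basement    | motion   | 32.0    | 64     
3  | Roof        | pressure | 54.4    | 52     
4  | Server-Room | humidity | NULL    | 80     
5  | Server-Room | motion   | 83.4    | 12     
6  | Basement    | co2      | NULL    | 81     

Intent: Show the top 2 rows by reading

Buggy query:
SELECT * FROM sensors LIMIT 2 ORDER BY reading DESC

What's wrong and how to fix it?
Bug: ORDER BY cannot follow LIMIT; LIMIT is the final clause

Fix: Swap the clauses: ORDER BY first, then LIMIT

Corrected query:
SELECT * FROM sensors ORDER BY reading DESC LIMIT 2

Result:
id | location    | kind     | reading | battery
---+-------------+----------+---------+--------
5  | Server-Room | motion   | 83.4    | 12     
3  | Roof        | pressure | 54.4    | 52     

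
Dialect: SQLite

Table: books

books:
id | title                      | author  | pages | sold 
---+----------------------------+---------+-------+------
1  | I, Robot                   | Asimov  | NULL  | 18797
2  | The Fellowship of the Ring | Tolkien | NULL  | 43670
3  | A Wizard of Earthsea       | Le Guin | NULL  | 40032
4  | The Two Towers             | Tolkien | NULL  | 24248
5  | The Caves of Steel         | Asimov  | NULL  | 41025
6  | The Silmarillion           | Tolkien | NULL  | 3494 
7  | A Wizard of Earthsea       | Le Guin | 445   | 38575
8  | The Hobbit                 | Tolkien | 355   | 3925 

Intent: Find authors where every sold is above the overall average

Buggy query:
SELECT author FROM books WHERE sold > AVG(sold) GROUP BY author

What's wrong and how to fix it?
Bug: AVG() is an aggregate; it can't sit directly in WHERE

Fix: Compute the overall average in a scalar subquery and compare each group's MIN against it in HAVING

Corrected query:
SELECT author FROM books GROUP BY author HAVING MIN(sold) > (SELECT AVG(sold) FROM books)

Result:
author 
-------
Le Guin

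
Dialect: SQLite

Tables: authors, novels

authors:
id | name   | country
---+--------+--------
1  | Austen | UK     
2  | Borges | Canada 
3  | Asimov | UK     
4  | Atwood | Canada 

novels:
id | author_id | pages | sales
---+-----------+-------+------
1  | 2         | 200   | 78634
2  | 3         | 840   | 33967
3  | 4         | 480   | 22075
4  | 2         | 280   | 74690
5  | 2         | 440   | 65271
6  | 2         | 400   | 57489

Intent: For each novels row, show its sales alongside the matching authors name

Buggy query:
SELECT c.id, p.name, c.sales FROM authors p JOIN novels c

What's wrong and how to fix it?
Bug: JOIN with no ON clause produces a cartesian product; every novels row pairs with every authors row

Fix: Add ON c.author_id = p.id to the JOIN

Corrected query:
SELECT c.id, p.name, c.sales FROM authors p JOIN novels c ON c.author_id = p.id

Result:
id | name   | sales
---+--------+------
1  | Borges | 78634
2  | Asimov | 33967
3  | Atwood | 22075
4  | Borges | 74690
5  | Borges | 65271
6  | Borges | 57489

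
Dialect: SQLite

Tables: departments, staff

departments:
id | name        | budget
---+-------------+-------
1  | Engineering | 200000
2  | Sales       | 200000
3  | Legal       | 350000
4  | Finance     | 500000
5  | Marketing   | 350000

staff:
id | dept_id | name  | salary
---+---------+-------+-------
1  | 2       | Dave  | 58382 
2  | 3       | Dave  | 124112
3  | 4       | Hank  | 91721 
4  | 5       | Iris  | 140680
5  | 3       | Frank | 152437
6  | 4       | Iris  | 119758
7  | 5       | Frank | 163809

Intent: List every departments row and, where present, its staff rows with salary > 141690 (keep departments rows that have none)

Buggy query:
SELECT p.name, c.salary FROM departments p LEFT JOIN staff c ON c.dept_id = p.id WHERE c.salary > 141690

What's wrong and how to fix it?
Bug: A WHERE condition on the right-hand table after LEFT JOIN drops unmatched parents

Fix: Put 'c.salary > 141690' in the JOIN's ON clause instead of WHERE

Corrected query:
SELECT p.name, c.salary FROM departments p LEFT JOIN staff c ON c.dept_id = p.id AND c.salary > 141690

Result:
name        | salary
------------+-------
Engineering | NULL  
Sales       | NULL  
Legal       | 152437
Finance     | NULL  
Marketing   | 163809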